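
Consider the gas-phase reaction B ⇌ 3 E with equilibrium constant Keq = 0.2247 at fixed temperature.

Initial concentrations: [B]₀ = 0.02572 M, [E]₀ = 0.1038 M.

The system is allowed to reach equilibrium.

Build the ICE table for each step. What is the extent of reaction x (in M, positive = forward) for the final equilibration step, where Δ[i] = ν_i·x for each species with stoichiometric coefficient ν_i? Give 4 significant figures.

Q₀ = 0.04348 vs Keq = 0.2247 ⇒ Q<K, forward
Step 1:
                  B         E
  Initial   0.02572    0.1038
  Change   -0.01287    0.0386
  Equil     0.01285    0.1424
  solve Keq expr → x = 0.01287; check Q = 0.2247

x = 0.01287 M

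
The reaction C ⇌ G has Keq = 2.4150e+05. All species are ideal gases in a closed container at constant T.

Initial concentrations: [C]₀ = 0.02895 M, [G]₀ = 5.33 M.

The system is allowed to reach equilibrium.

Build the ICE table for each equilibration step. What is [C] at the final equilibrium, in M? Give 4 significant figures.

Q₀ = 184.1 vs Keq = 2.4150e+05 ⇒ Q<K, forward
Step 1:
                  C         G
  Initial   0.02895      5.33
  Change   -0.02893   0.02893
  Equil   2.2190e-05     5.359
  solve Keq expr → x = 0.02893; check Q = 2.4150e+05

[C]_eq = 2.2190e-05 M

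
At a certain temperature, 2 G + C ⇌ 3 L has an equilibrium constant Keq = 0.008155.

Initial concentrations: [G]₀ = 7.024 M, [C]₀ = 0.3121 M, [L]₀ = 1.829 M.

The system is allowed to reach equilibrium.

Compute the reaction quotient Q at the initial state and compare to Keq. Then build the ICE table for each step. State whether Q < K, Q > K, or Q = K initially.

Q₀ = 0.3974; Q > K (proceeds reverse)

Q₀ = 0.3974 vs Keq = 0.008155 ⇒ Q>K, reverse
Step 1:
                  G         C         L
  init        7.024    0.3121     1.829
  Δ           0.754     0.377    -1.131
  eq          7.778    0.6891    0.6979
  solve Keq expr → x = -0.377; check Q = 0.008155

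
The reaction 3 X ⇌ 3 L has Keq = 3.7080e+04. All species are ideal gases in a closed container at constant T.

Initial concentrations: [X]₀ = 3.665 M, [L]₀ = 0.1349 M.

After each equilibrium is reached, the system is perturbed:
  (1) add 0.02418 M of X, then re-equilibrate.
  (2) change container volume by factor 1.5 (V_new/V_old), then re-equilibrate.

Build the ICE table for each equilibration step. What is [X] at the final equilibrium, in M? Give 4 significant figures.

Q₀ = 4.9867e-05 vs Keq = 3.7080e+04 ⇒ Q<K, forward
Step 1:
                   X          L
  init         3.665     0.1349
  Δ           -3.554      3.554
  eq          0.1106      3.689
  solve Keq expr → x = 1.185; check Q = 3.7080e+04
Then add 0.02418 M of X.
Step 2:
                   X          L
  init        0.1348      3.689
  Δ         -0.02348    0.02348
  eq          0.1113      3.713
  solve Keq expr → x = 0.007825; check Q = 3.7080e+04
Then change container volume by factor 1.5 (V_new/V_old).
Step 3:
                   X          L
  init       0.07423      2.475
  Δ                0          0
  eq         0.07423      2.475
  solve Keq expr → x = 0; check Q = 3.7080e+04

[X]_eq = 0.07423 M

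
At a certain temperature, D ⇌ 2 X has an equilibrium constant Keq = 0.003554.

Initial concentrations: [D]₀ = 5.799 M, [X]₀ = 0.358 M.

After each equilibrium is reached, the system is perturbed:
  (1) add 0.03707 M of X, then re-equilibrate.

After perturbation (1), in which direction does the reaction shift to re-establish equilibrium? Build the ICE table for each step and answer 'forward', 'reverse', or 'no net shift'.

Direction: reverse

Q₀ = 0.0221 vs Keq = 0.003554 ⇒ Q>K, reverse
Step 1:
                    D           X
  init          5.799       0.358
  Δ            0.1066     -0.2131
  eq            5.906      0.1449
  solve Keq expr → x = -0.1066; check Q = 0.003554
Then add 0.03707 M of X.
Step 2:
                    D           X
  init          5.906      0.1819
  Δ           0.01842    -0.03684
  eq            5.924      0.1451
  solve Keq expr → x = -0.01842; check Q = 0.003554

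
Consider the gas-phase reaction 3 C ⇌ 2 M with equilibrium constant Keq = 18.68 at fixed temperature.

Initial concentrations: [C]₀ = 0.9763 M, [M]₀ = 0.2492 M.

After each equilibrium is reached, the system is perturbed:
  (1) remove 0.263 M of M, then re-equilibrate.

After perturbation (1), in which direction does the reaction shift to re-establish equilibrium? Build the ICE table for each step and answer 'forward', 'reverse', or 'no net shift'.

Direction: forward

Q₀ = 0.06673 vs Keq = 18.68 ⇒ Q<K, forward
Step 1:
                    C           M
  init         0.9763      0.2492
  Δ           -0.6787      0.4525
  eq           0.2976      0.7017
  solve Keq expr → x = 0.2262; check Q = 18.68
Then remove 0.263 M of M.
Step 2:
                    C           M
  init         0.2976      0.4387
  Δ          -0.06575     0.04383
  eq           0.2318      0.4825
  solve Keq expr → x = 0.02192; check Q = 18.68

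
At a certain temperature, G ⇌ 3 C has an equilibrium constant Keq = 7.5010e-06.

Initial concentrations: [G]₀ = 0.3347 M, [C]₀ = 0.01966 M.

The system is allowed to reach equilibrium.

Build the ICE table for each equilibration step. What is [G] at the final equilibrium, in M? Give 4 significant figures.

Q₀ = 2.2704e-05 vs Keq = 7.5010e-06 ⇒ Q>K, reverse
Step 1:
                  G         C
  Initial    0.3347   0.01966
  Change   0.002014 -0.006042
  Equil      0.3367   0.01362
  solve Keq expr → x = -0.002014; check Q = 7.5010e-06

[G]_eq = 0.3367 M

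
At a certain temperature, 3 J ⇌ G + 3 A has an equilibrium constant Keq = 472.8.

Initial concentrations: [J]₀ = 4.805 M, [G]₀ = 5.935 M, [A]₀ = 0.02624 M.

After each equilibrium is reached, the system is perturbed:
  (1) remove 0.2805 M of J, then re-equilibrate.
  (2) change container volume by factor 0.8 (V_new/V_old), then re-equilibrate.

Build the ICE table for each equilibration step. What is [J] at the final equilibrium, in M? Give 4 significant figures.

Q₀ = 9.6657e-07 vs Keq = 472.8 ⇒ Q<K, forward
Step 1:
                   J          G          A
  I            4.805      5.935    0.02624
  C           -3.845      1.282      3.845
  E           0.9602      7.217      3.871
  solve Keq expr → x = 1.282; check Q = 472.8
Then remove 0.2805 M of J.
Step 2:
                   J          G          A
  I           0.6797      7.217      3.871
  C           0.2223   -0.07409    -0.2223
  E            0.902      7.143      3.649
  solve Keq expr → x = -0.07409; check Q = 472.8
Then change container volume by factor 0.8 (V_new/V_old).
Step 3:
                   J          G          A
  I            1.127      8.928      4.561
  C          0.06795   -0.02265   -0.06795
  E            1.195      8.905      4.493
  solve Keq expr → x = -0.02265; check Q = 472.8

[J]_eq = 1.195 M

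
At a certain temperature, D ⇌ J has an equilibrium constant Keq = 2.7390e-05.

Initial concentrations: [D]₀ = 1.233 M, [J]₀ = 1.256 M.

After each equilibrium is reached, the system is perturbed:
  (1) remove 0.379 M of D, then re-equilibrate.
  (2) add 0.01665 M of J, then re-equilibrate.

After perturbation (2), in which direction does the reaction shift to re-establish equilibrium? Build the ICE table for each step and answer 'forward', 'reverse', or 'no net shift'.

Q₀ = 1.019 vs Keq = 2.7390e-05 ⇒ Q>K, reverse
Step 1:
                  D         J
  init        1.233     1.256
  Δ           1.256    -1.256
  eq          2.489 6.8172e-05
  solve Keq expr → x = -1.256; check Q = 2.7390e-05
Then remove 0.379 M of D.
Step 2:
                  D         J
  init         2.11 6.8172e-05
  Δ       1.0381e-05 -1.0381e-05
  eq           2.11 5.7791e-05
  solve Keq expr → x = -1.0381e-05; check Q = 2.7390e-05
Then add 0.01665 M of J.
Step 3:
                  D         J
  init         2.11   0.01671
  Δ         0.01665  -0.01665
  eq          2.127 5.8247e-05
  solve Keq expr → x = -0.01665; check Q = 2.7390e-05

Direction: reverse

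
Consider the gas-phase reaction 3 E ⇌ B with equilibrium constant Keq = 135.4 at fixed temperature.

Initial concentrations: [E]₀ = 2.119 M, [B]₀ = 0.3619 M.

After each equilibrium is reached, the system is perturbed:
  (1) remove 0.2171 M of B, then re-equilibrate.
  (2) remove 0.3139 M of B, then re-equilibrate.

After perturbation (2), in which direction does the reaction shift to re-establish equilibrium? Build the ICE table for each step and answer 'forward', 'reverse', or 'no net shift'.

Q₀ = 0.03804 vs Keq = 135.4 ⇒ Q<K, forward
Step 1:
                  E         B
  init        2.119    0.3619
  Δ          -1.924    0.6413
  eq          0.195     1.003
  solve Keq expr → x = 0.6413; check Q = 135.4
Then remove 0.2171 M of B.
Step 2:
                  E         B
  init        0.195    0.7861
  Δ        -0.01484  0.004948
  eq         0.1801    0.7911
  solve Keq expr → x = 0.004948; check Q = 135.4
Then remove 0.3139 M of B.
Step 3:
                  E         B
  init       0.1801    0.4772
  Δ        -0.02698  0.008993
  eq         0.1531    0.4862
  solve Keq expr → x = 0.008993; check Q = 135.4

Direction: forward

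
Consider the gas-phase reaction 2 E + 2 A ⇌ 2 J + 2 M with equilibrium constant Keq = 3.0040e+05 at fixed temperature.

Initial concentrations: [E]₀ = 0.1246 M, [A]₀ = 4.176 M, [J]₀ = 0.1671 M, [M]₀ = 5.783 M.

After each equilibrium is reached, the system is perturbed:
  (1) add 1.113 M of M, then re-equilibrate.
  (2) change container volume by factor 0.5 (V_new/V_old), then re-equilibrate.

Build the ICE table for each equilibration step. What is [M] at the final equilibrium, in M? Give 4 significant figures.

[M]_eq = 14.04 M

Q₀ = 3.449 vs Keq = 3.0040e+05 ⇒ Q<K, forward
Step 1:
                   E          A          J          M
  init        0.1246      4.176     0.1671      5.783
  Δ          -0.1238    -0.1238     0.1238     0.1238
  eq      7.7375e-04      4.052     0.2909      5.907
  solve Keq expr → x = 0.06191; check Q = 3.0040e+05
Then add 1.113 M of M.
Step 2:
                   E          A          J          M
  init    7.7375e-04      4.052     0.2909       7.02
  Δ       1.4528e-04 1.4528e-04 -1.4528e-04 -1.4528e-04
  eq      9.1903e-04      4.052     0.2908       7.02
  solve Keq expr → x = -7.2641e-05; check Q = 3.0040e+05
Then change container volume by factor 0.5 (V_new/V_old).
Step 3:
                   E          A          J          M
  init      0.001838      8.105     0.5816      14.04
  Δ                0          0          0          0
  eq        0.001838      8.105     0.5816      14.04
  solve Keq expr → x = 0; check Q = 3.0040e+05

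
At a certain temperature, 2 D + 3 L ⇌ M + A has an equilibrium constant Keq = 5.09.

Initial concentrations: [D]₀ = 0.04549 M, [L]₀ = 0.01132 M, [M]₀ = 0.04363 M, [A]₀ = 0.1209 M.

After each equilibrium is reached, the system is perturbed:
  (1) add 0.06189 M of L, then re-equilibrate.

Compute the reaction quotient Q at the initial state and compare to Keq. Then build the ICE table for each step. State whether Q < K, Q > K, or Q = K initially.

Q₀ = 1.7573e+06; Q > K (proceeds reverse)

Q₀ = 1.7573e+06 vs Keq = 5.09 ⇒ Q>K, reverse
Step 1:
                  D         L         M         A
  init      0.04549   0.01132   0.04363    0.1209
  Δ         0.08219    0.1233  -0.04109  -0.04109
  eq         0.1277    0.1346  0.002536   0.07981
  solve Keq expr → x = -0.04109; check Q = 5.09
Then add 0.06189 M of L.
Step 2:
                  D         L         M         A
  init       0.1277    0.1965  0.002536   0.07981
  Δ       -0.006597 -0.009895  0.003298  0.003298
  eq         0.1211    0.1866  0.005834    0.0831
  solve Keq expr → x = 0.003298; check Q = 5.09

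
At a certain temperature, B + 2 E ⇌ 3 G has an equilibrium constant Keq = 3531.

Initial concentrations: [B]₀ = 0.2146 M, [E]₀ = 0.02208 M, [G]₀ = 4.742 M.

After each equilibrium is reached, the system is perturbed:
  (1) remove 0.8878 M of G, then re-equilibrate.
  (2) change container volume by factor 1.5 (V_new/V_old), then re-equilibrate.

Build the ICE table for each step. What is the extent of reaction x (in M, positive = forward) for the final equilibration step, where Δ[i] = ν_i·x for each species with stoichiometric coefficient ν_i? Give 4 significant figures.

x = 0 M

Q₀ = 1.0192e+06 vs Keq = 3531 ⇒ Q>K, reverse
Step 1:
                  B         E         G
  init       0.2146   0.02208     4.742
  Δ          0.1218    0.2436   -0.3654
  eq         0.3364    0.2657     4.377
  solve Keq expr → x = -0.1218; check Q = 3531
Then remove 0.8878 M of G.
Step 2:
                  B         E         G
  init       0.3364    0.2657     3.489
  Δ        -0.02993  -0.05987    0.0898
  eq         0.3065    0.2058     3.579
  solve Keq expr → x = 0.02993; check Q = 3531
Then change container volume by factor 1.5 (V_new/V_old).
Step 3:
                  B         E         G
  init       0.2043    0.1372     2.386
  Δ               0         0         0
  eq         0.2043    0.1372     2.386
  solve Keq expr → x = 0; check Q = 3531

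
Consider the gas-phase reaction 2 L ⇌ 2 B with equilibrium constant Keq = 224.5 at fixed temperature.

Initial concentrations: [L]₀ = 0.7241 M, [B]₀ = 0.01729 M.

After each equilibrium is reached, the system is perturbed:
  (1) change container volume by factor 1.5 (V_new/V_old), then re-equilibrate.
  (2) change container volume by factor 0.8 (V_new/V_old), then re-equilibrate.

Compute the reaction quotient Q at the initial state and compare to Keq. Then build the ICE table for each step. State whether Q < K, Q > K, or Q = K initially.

Q₀ = 5.7015e-04 vs Keq = 224.5 ⇒ Q<K, forward
Step 1:
                    L           B
  init         0.7241     0.01729
  Δ           -0.6777      0.6777
  eq          0.04639       0.695
  solve Keq expr → x = 0.3389; check Q = 224.5
Then change container volume by factor 1.5 (V_new/V_old).
Step 2:
                    L           B
  init        0.03092      0.4633
  Δ                 0           0
  eq          0.03092      0.4633
  solve Keq expr → x = 0; check Q = 224.5
Then change container volume by factor 0.8 (V_new/V_old).
Step 3:
                    L           B
  init        0.03865      0.5792
  Δ                 0           0
  eq          0.03865      0.5792
  solve Keq expr → x = 0; check Q = 224.5

Q₀ = 5.7015e-04; Q < K (proceeds forward)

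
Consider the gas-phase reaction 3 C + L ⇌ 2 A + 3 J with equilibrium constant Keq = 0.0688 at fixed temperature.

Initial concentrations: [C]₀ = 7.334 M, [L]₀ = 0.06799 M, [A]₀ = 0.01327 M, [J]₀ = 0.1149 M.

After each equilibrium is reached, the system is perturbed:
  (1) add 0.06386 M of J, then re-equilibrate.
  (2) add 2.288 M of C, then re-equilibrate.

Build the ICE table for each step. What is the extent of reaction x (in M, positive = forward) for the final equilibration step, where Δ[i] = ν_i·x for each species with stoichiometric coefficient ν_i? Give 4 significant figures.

x = 2.8244e-05 M

Q₀ = 9.9594e-09 vs Keq = 0.0688 ⇒ Q<K, forward
Step 1:
                    C           L           A           J
  init          7.334     0.06799     0.01327      0.1149
  Δ           -0.2039    -0.06796      0.1359      0.2039
  eq             7.13  2.8913e-05      0.1492      0.3188
  solve Keq expr → x = 0.06796; check Q = 0.0688
Then add 0.06386 M of J.
Step 2:
                    C           L           A           J
  init           7.13  2.8913e-05      0.1492      0.3826
  Δ        6.3106e-05  2.1035e-05 -4.2071e-05 -6.3106e-05
  eq             7.13  4.9949e-05      0.1492      0.3826
  solve Keq expr → x = -2.1035e-05; check Q = 0.0688
Then add 2.288 M of C.
Step 3:
                    C           L           A           J
  init          9.418  4.9949e-05      0.1492      0.3826
  Δ       -8.4732e-05 -2.8244e-05  5.6488e-05  8.4732e-05
  eq            9.418  2.1705e-05      0.1492      0.3827
  solve Keq expr → x = 2.8244e-05; check Q = 0.0688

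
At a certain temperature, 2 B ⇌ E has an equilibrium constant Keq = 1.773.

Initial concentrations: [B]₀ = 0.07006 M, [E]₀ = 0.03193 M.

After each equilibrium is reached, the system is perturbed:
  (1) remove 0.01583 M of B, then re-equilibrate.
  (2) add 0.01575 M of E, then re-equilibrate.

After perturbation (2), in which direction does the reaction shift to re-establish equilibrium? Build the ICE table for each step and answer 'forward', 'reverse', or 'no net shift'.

Direction: reverse

Q₀ = 6.505 vs Keq = 1.773 ⇒ Q>K, reverse
Step 1:
                  B         E
  init      0.07006   0.03193
  Δ         0.02904  -0.01452
  eq         0.0991   0.01741
  solve Keq expr → x = -0.01452; check Q = 1.773
Then remove 0.01583 M of B.
Step 2:
                  B         E
  init      0.08327   0.01741
  Δ        0.006346 -0.003173
  eq        0.08961   0.01424
  solve Keq expr → x = -0.003173; check Q = 1.773
Then add 0.01575 M of E.
Step 3:
                  B         E
  init      0.08961   0.02999
  Δ         0.01852 -0.009258
  eq         0.1081   0.02073
  solve Keq expr → x = -0.009258; check Q = 1.773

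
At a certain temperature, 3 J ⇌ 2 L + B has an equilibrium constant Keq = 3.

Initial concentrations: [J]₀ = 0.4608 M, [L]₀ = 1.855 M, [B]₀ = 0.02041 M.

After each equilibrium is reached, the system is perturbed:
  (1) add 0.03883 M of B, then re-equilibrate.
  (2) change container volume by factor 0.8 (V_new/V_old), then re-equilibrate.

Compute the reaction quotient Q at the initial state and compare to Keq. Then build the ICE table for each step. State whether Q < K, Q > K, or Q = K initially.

Q₀ = 0.7178 vs Keq = 3 ⇒ Q<K, forward
Step 1:
                    J           L           B
  I            0.4608       1.855     0.02041
  C          -0.07781     0.05188     0.02594
  E             0.383       1.907     0.04635
  solve Keq expr → x = 0.02594; check Q = 3
Then add 0.03883 M of B.
Step 2:
                    J           L           B
  I             0.383       1.907     0.08518
  C           0.04899    -0.03266    -0.01633
  E             0.432       1.874     0.06885
  solve Keq expr → x = -0.01633; check Q = 3
Then change container volume by factor 0.8 (V_new/V_old).
Step 3:
                    J           L           B
  I              0.54       2.343     0.08606
  C                 0           0           0
  E              0.54       2.343     0.08606
  solve Keq expr → x = 0; check Q = 3

Q₀ = 0.7178; Q < K (proceeds forward)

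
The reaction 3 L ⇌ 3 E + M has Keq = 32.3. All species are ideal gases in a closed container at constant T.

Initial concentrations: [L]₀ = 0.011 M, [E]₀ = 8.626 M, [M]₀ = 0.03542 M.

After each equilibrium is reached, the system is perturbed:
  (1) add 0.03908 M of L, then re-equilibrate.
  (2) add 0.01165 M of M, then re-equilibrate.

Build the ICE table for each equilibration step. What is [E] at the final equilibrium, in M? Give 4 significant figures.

[E]_eq = 8.486 M

Q₀ = 1.7080e+07 vs Keq = 32.3 ⇒ Q>K, reverse
Step 1:
                   L          E          M
  I            0.011      8.626    0.03542
  C            0.106     -0.106   -0.03534
  E            0.117       8.52 8.3665e-05
  solve Keq expr → x = -0.03534; check Q = 32.3
Then add 0.03908 M of L.
Step 2:
                   L          E          M
  I           0.1561       8.52 8.3665e-05
  C       -3.4087e-04 3.4087e-04 1.1362e-04
  E           0.1557       8.52 1.9729e-04
  solve Keq expr → x = 1.1362e-04; check Q = 32.3
Then add 0.01165 M of M.
Step 3:
                   L          E          M
  I           0.1557       8.52    0.01185
  C          0.03445   -0.03445   -0.01148
  E           0.1902      8.486 3.6369e-04
  solve Keq expr → x = -0.01148; check Q = 32.3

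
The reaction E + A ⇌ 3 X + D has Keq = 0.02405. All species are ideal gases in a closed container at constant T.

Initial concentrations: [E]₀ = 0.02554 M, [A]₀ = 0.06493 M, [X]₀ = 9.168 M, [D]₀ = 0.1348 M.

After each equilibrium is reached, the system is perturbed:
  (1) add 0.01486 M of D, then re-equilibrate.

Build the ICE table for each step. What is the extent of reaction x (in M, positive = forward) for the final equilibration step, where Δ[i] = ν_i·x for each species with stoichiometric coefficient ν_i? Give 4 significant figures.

x = -0.01486 M

Q₀ = 6.2639e+04 vs Keq = 0.02405 ⇒ Q>K, reverse
Step 1:
                    E           A           X           D
  Initial     0.02554     0.06493       9.168      0.1348
  Change       0.1348      0.1348     -0.4044     -0.1348
  Equil        0.1603      0.1997       8.764  1.1443e-06
  solve Keq expr → x = -0.1348; check Q = 0.02405
Then add 0.01486 M of D.
Step 2:
                    E           A           X           D
  Initial      0.1603      0.1997       8.764     0.01486
  Change      0.01486     0.01486    -0.04458    -0.01486
  Equil        0.1752      0.2146       8.719  1.3641e-06
  solve Keq expr → x = -0.01486; check Q = 0.02405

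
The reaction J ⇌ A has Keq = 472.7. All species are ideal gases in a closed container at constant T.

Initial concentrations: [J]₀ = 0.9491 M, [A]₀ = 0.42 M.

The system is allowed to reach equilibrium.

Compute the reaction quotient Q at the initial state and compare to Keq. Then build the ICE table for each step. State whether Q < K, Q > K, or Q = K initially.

Q₀ = 0.4425; Q < K (proceeds forward)

Q₀ = 0.4425 vs Keq = 472.7 ⇒ Q<K, forward
Step 1:
                   J          A
  I           0.9491       0.42
  C          -0.9462     0.9462
  E          0.00289      1.366
  solve Keq expr → x = 0.9462; check Q = 472.7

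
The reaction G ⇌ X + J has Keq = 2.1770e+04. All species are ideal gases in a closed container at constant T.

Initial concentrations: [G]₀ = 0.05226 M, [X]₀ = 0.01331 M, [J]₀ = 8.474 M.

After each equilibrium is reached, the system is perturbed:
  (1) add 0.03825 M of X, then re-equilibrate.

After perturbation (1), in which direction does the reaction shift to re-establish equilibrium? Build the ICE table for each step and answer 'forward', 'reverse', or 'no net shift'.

Q₀ = 2.158 vs Keq = 2.1770e+04 ⇒ Q<K, forward
Step 1:
                  G         X         J
  Initial   0.05226   0.01331     8.474
  Change   -0.05223   0.05223   0.05223
  Equil   2.5670e-05   0.06554     8.526
  solve Keq expr → x = 0.05223; check Q = 2.1770e+04
Then add 0.03825 M of X.
Step 2:
                  G         X         J
  Initial 2.5670e-05    0.1038     8.526
  Change  1.4975e-05 -1.4975e-05 -1.4975e-05
  Equil   4.0645e-05    0.1038     8.526
  solve Keq expr → x = -1.4975e-05; check Q = 2.1770e+04

Direction: reverse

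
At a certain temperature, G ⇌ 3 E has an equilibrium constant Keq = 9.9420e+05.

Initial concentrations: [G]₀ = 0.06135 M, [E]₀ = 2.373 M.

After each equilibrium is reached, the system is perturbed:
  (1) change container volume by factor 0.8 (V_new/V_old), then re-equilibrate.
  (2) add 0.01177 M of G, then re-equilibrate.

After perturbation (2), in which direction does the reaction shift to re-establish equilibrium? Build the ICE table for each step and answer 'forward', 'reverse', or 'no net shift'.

Direction: forward

Q₀ = 217.8 vs Keq = 9.9420e+05 ⇒ Q<K, forward
Step 1:
                  G         E
  I         0.06135     2.373
  C        -0.06133     0.184
  E       1.6816e-05     2.557
  solve Keq expr → x = 0.06133; check Q = 9.9420e+05
Then change container volume by factor 0.8 (V_new/V_old).
Step 2:
                  G         E
  I       2.1020e-05     3.196
  C       1.1823e-05 -3.5468e-05
  E       3.2842e-05     3.196
  solve Keq expr → x = -1.1823e-05; check Q = 9.9420e+05
Then add 0.01177 M of G.
Step 3:
                  G         E
  I          0.0118     3.196
  C        -0.01177   0.03531
  E       3.3943e-05     3.232
  solve Keq expr → x = 0.01177; check Q = 9.9420e+05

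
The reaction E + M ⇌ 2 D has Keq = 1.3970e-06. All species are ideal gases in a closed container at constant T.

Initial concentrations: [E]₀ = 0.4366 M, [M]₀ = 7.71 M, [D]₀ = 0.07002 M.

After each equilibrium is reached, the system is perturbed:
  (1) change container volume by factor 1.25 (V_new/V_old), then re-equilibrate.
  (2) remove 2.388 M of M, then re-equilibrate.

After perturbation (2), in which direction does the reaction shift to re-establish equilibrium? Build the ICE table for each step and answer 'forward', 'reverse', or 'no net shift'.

Direction: reverse

Q₀ = 0.001456 vs Keq = 1.3970e-06 ⇒ Q>K, reverse
Step 1:
                    E           M           D
  Initial      0.4366        7.71     0.07002
  Change      0.03388     0.03388    -0.06776
  Equil        0.4705       7.744    0.002256
  solve Keq expr → x = -0.03388; check Q = 1.3970e-06
Then change container volume by factor 1.25 (V_new/V_old).
Step 2:
                    E           M           D
  Initial      0.3764       6.195    0.001805
  Change            0           0           0
  Equil        0.3764       6.195    0.001805
  solve Keq expr → x = 0; check Q = 1.3970e-06
Then remove 2.388 M of M.
Step 3:
                    E           M           D
  Initial      0.3764       3.807    0.001805
  Change   1.9479e-04  1.9479e-04 -3.8958e-04
  Equil        0.3766       3.807    0.001415
  solve Keq expr → x = -1.9479e-04; check Q = 1.3970e-06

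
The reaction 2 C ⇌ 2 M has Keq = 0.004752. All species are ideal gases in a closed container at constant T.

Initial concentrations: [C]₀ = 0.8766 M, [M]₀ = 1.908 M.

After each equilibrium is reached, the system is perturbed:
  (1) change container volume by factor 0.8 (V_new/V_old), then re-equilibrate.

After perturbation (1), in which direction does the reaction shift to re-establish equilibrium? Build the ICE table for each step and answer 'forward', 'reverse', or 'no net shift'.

Direction: no net shift

Q₀ = 4.738 vs Keq = 0.004752 ⇒ Q>K, reverse
Step 1:
                    C           M
  init         0.8766       1.908
  Δ             1.728      -1.728
  eq            2.605      0.1796
  solve Keq expr → x = -0.8642; check Q = 0.004752
Then change container volume by factor 0.8 (V_new/V_old).
Step 2:
                    C           M
  init          3.256      0.2245
  Δ                 0           0
  eq            3.256      0.2245
  solve Keq expr → x = 0; check Q = 0.004752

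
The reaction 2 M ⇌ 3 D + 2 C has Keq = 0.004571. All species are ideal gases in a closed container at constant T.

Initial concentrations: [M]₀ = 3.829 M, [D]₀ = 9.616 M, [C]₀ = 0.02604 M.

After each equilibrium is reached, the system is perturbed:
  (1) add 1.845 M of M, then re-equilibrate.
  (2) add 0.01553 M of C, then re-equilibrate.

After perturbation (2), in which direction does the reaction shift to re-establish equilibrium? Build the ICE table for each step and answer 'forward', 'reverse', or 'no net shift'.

Direction: reverse

Q₀ = 0.04112 vs Keq = 0.004571 ⇒ Q>K, reverse
Step 1:
                    M           D           C
  init          3.829       9.616     0.02604
  Δ           0.01728    -0.02593    -0.01728
  eq            3.846        9.59    0.008756
  solve Keq expr → x = -0.008642; check Q = 0.004571
Then add 1.845 M of M.
Step 2:
                    M           D           C
  init          5.691        9.59    0.008756
  Δ         -0.004178    0.006267    0.004178
  eq            5.687       9.596     0.01293
  solve Keq expr → x = 0.002089; check Q = 0.004571
Then add 0.01553 M of C.
Step 3:
                    M           D           C
  init          5.687       9.596     0.02846
  Δ           0.01545    -0.02317    -0.01545
  eq            5.703       9.573     0.01302
  solve Keq expr → x = -0.007724; check Q = 0.004571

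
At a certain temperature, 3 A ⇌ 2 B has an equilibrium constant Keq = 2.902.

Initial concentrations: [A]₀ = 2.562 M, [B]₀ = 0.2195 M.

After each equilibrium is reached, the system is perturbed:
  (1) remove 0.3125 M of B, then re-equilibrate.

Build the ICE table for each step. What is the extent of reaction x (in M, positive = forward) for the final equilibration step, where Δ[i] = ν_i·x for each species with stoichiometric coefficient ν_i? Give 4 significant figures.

x = 0.03519 M

Q₀ = 0.002865 vs Keq = 2.902 ⇒ Q<K, forward
Step 1:
                  A         B
  Initial     2.562    0.2195
  Change     -1.703     1.136
  Equil      0.8585     1.355
  solve Keq expr → x = 0.5678; check Q = 2.902
Then remove 0.3125 M of B.
Step 2:
                  A         B
  Initial    0.8585     1.043
  Change    -0.1056   0.07038
  Equil       0.753     1.113
  solve Keq expr → x = 0.03519; check Q = 2.902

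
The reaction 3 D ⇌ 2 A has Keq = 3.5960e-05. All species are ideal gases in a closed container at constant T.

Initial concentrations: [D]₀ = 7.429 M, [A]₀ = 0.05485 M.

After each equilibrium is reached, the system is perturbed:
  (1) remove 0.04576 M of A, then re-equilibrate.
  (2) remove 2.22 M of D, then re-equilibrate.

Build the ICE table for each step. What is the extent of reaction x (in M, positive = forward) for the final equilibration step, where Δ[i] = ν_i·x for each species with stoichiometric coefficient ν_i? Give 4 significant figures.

x = -0.02401 M

Q₀ = 7.3377e-06 vs Keq = 3.5960e-05 ⇒ Q<K, forward
Step 1:
                  D         A
  init        7.429   0.05485
  Δ        -0.09633   0.06422
  eq          7.333    0.1191
  solve Keq expr → x = 0.03211; check Q = 3.5960e-05
Then remove 0.04576 M of A.
Step 2:
                  D         A
  init        7.333   0.07331
  Δ        -0.06623   0.04415
  eq          7.266    0.1175
  solve Keq expr → x = 0.02208; check Q = 3.5960e-05
Then remove 2.22 M of D.
Step 3:
                  D         A
  init        5.046    0.1175
  Δ         0.07203  -0.04802
  eq          5.118   0.06944
  solve Keq expr → x = -0.02401; check Q = 3.5960e-05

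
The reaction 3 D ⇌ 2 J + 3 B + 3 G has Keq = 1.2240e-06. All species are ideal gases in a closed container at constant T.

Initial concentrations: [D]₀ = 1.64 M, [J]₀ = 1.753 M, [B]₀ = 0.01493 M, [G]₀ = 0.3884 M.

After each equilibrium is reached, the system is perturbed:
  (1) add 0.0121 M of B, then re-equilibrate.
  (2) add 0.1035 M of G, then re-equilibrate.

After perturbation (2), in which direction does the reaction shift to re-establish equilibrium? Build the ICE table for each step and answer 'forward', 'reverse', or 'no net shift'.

Direction: reverse

Q₀ = 1.3585e-07 vs Keq = 1.2240e-06 ⇒ Q<K, forward
Step 1:
                   D          J          B          G
  I             1.64      1.753    0.01493     0.3884
  C         -0.01463   0.009755    0.01463    0.01463
  E            1.625      1.763    0.02956      0.403
  solve Keq expr → x = 0.004878; check Q = 1.2240e-06
Then add 0.0121 M of B.
Step 2:
                   D          J          B          G
  I            1.625      1.763    0.04166      0.403
  C          0.01098  -0.007321   -0.01098   -0.01098
  E            1.636      1.755    0.03068     0.3921
  solve Keq expr → x = -0.003661; check Q = 1.2240e-06
Then add 0.1035 M of G.
Step 3:
                   D          J          B          G
  I            1.636      1.755    0.03068     0.4956
  C         0.005984  -0.003989  -0.005984  -0.005984
  E            1.642      1.751     0.0247     0.4896
  solve Keq expr → x = -0.001995; check Q = 1.2240e-06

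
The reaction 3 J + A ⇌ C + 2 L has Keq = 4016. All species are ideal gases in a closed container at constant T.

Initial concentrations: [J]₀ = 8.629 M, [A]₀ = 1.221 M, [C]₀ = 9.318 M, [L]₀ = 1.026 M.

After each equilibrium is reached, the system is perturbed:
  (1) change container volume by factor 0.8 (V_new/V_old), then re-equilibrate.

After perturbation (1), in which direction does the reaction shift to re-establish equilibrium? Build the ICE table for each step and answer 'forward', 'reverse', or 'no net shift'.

Q₀ = 0.0125 vs Keq = 4016 ⇒ Q<K, forward
Step 1:
                  J         A         C         L
  init        8.629     1.221     9.318     1.026
  Δ          -3.662    -1.221     1.221     2.441
  eq          4.967 2.5751e-04     10.54     3.467
  solve Keq expr → x = 1.221; check Q = 4016
Then change container volume by factor 0.8 (V_new/V_old).
Step 2:
                  J         A         C         L
  init        6.208 3.2189e-04     13.17     4.334
  Δ       -1.9301e-04 -6.4338e-05 6.4338e-05 1.2868e-04
  eq          6.208 2.5755e-04     13.17     4.334
  solve Keq expr → x = 6.4338e-05; check Q = 4016

Direction: forward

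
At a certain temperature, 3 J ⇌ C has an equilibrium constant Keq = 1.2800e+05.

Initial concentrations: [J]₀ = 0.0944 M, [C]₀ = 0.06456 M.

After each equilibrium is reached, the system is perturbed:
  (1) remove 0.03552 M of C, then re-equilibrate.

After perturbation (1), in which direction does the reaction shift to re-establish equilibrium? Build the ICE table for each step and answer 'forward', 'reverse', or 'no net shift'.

Q₀ = 76.74 vs Keq = 1.2800e+05 ⇒ Q<K, forward
Step 1:
                  J         C
  I          0.0944   0.06456
  C        -0.08541   0.02847
  E        0.008991   0.09303
  solve Keq expr → x = 0.02847; check Q = 1.2800e+05
Then remove 0.03552 M of C.
Step 2:
                  J         C
  I        0.008991   0.05751
  C       -0.001312 4.3748e-04
  E        0.007678   0.05795
  solve Keq expr → x = 4.3748e-04; check Q = 1.2800e+05

Direction: forward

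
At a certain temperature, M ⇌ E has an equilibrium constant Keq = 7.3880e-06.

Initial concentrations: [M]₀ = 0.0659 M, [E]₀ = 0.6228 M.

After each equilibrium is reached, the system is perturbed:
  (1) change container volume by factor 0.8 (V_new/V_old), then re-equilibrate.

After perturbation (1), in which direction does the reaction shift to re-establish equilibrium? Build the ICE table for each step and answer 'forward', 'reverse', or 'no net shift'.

Q₀ = 9.451 vs Keq = 7.3880e-06 ⇒ Q>K, reverse
Step 1:
                   M          E
  Initial     0.0659     0.6228
  Change      0.6228    -0.6228
  Equil       0.6887 5.0881e-06
  solve Keq expr → x = -0.6228; check Q = 7.3880e-06
Then change container volume by factor 0.8 (V_new/V_old).
Step 2:
                   M          E
  Initial     0.8609 6.3601e-06
  Change           0          0
  Equil       0.8609 6.3601e-06
  solve Keq expr → x = 0; check Q = 7.3880e-06

Direction: no net shift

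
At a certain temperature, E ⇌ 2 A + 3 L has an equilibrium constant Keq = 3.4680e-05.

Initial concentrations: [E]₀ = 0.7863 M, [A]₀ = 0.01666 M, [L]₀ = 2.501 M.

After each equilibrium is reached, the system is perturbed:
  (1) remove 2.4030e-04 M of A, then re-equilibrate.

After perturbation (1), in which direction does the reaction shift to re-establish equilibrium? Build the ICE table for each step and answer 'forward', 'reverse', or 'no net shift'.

Q₀ = 0.005522 vs Keq = 3.4680e-05 ⇒ Q>K, reverse
Step 1:
                    E           A           L
  I            0.7863     0.01666       2.501
  C          0.007657    -0.01531    -0.02297
  E             0.794    0.001345       2.478
  solve Keq expr → x = -0.007657; check Q = 3.4680e-05
Then remove 2.4030e-04 M of A.
Step 2:
                    E           A           L
  I             0.794    0.001105       2.478
  C       -1.1995e-04  2.3991e-04  3.5986e-04
  E            0.7938    0.001345       2.478
  solve Keq expr → x = 1.1995e-04; check Q = 3.4680e-05

Direction: forward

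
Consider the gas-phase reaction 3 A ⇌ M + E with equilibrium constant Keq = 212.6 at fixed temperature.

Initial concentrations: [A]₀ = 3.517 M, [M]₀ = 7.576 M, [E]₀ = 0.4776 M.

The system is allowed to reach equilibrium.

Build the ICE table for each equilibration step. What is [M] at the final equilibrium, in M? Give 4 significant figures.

[M]_eq = 8.617 M

Q₀ = 0.08317 vs Keq = 212.6 ⇒ Q<K, forward
Step 1:
                    A           M           E
  Initial       3.517       7.576      0.4776
  Change       -3.122       1.041       1.041
  Equil        0.3948       8.617       1.518
  solve Keq expr → x = 1.041; check Q = 212.6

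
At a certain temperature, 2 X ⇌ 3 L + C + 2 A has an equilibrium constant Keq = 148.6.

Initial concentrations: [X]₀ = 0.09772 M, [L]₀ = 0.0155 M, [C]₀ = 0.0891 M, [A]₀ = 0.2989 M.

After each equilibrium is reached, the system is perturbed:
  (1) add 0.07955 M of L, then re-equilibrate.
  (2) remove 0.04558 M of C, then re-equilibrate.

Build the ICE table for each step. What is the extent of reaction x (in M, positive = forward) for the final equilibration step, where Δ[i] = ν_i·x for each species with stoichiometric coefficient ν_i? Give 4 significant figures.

x = 1.2651e-04 M

Q₀ = 3.1043e-06 vs Keq = 148.6 ⇒ Q<K, forward
Step 1:
                   X          L          C          A
  I          0.09772     0.0155     0.0891     0.2989
  C         -0.09694     0.1454    0.04847    0.09694
  E       7.7744e-04     0.1609     0.1376     0.3958
  solve Keq expr → x = 0.04847; check Q = 148.6
Then add 0.07955 M of L.
Step 2:
                   X          L          C          A
  I       7.7744e-04     0.2405     0.1376     0.3958
  C       6.3053e-04 -9.4580e-04 -3.1527e-04 -6.3053e-04
  E         0.001408     0.2395     0.1373     0.3952
  solve Keq expr → x = -3.1527e-04; check Q = 148.6
Then remove 0.04558 M of C.
Step 3:
                   X          L          C          A
  I         0.001408     0.2395    0.09168     0.3952
  C       -2.5302e-04 3.7953e-04 1.2651e-04 2.5302e-04
  E         0.001155     0.2399     0.0918     0.3955
  solve Keq expr → x = 1.2651e-04; check Q = 148.6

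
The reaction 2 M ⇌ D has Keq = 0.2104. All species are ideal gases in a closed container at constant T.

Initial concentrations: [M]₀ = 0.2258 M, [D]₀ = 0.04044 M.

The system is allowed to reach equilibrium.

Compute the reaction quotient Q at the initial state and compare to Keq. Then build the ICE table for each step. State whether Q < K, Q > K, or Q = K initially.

Q₀ = 0.7932 vs Keq = 0.2104 ⇒ Q>K, reverse
Step 1:
                  M         D
  I          0.2258   0.04044
  C         0.04908  -0.02454
  E          0.2749    0.0159
  solve Keq expr → x = -0.02454; check Q = 0.2104

Q₀ = 0.7932; Q > K (proceeds reverse)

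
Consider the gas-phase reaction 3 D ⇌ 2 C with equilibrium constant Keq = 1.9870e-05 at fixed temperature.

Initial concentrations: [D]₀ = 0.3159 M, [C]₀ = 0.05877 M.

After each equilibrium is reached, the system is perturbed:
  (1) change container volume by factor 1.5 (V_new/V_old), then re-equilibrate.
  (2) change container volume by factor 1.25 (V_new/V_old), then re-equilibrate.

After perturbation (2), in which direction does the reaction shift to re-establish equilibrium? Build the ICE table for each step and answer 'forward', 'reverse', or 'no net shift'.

Q₀ = 0.1096 vs Keq = 1.9870e-05 ⇒ Q>K, reverse
Step 1:
                    D           C
  I            0.3159     0.05877
  C           0.08645    -0.05763
  E            0.4023    0.001138
  solve Keq expr → x = -0.02882; check Q = 1.9870e-05
Then change container volume by factor 1.5 (V_new/V_old).
Step 2:
                    D           C
  I            0.2682  7.5842e-04
  C        2.0768e-04 -1.3845e-04
  E            0.2684  6.1997e-04
  solve Keq expr → x = -6.9227e-05; check Q = 1.9870e-05
Then change container volume by factor 1.25 (V_new/V_old).
Step 3:
                    D           C
  I            0.2148  4.9598e-04
  C        7.8179e-05 -5.2119e-05
  E            0.2148  4.4386e-04
  solve Keq expr → x = -2.6060e-05; check Q = 1.9870e-05

Direction: reverse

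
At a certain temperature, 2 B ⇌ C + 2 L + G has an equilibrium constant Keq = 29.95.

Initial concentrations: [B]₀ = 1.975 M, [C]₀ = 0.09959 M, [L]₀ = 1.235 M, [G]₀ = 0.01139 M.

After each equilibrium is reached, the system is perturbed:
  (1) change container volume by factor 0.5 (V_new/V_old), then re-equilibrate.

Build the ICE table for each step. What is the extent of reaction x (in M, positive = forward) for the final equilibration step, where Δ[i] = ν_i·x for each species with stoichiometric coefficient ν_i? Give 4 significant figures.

Q₀ = 4.4355e-04 vs Keq = 29.95 ⇒ Q<K, forward
Step 1:
                   B          C          L          G
  init         1.975    0.09959      1.235    0.01139
  Δ           -1.552     0.7761      1.552     0.7761
  eq          0.4229     0.8756      2.787     0.7874
  solve Keq expr → x = 0.7761; check Q = 29.95
Then change container volume by factor 0.5 (V_new/V_old).
Step 2:
                   B          C          L          G
  init        0.8458      1.751      5.574      1.575
  Δ           0.4779    -0.2389    -0.4779    -0.2389
  eq           1.324      1.512      5.096      1.336
  solve Keq expr → x = -0.2389; check Q = 29.95

x = -0.2389 M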